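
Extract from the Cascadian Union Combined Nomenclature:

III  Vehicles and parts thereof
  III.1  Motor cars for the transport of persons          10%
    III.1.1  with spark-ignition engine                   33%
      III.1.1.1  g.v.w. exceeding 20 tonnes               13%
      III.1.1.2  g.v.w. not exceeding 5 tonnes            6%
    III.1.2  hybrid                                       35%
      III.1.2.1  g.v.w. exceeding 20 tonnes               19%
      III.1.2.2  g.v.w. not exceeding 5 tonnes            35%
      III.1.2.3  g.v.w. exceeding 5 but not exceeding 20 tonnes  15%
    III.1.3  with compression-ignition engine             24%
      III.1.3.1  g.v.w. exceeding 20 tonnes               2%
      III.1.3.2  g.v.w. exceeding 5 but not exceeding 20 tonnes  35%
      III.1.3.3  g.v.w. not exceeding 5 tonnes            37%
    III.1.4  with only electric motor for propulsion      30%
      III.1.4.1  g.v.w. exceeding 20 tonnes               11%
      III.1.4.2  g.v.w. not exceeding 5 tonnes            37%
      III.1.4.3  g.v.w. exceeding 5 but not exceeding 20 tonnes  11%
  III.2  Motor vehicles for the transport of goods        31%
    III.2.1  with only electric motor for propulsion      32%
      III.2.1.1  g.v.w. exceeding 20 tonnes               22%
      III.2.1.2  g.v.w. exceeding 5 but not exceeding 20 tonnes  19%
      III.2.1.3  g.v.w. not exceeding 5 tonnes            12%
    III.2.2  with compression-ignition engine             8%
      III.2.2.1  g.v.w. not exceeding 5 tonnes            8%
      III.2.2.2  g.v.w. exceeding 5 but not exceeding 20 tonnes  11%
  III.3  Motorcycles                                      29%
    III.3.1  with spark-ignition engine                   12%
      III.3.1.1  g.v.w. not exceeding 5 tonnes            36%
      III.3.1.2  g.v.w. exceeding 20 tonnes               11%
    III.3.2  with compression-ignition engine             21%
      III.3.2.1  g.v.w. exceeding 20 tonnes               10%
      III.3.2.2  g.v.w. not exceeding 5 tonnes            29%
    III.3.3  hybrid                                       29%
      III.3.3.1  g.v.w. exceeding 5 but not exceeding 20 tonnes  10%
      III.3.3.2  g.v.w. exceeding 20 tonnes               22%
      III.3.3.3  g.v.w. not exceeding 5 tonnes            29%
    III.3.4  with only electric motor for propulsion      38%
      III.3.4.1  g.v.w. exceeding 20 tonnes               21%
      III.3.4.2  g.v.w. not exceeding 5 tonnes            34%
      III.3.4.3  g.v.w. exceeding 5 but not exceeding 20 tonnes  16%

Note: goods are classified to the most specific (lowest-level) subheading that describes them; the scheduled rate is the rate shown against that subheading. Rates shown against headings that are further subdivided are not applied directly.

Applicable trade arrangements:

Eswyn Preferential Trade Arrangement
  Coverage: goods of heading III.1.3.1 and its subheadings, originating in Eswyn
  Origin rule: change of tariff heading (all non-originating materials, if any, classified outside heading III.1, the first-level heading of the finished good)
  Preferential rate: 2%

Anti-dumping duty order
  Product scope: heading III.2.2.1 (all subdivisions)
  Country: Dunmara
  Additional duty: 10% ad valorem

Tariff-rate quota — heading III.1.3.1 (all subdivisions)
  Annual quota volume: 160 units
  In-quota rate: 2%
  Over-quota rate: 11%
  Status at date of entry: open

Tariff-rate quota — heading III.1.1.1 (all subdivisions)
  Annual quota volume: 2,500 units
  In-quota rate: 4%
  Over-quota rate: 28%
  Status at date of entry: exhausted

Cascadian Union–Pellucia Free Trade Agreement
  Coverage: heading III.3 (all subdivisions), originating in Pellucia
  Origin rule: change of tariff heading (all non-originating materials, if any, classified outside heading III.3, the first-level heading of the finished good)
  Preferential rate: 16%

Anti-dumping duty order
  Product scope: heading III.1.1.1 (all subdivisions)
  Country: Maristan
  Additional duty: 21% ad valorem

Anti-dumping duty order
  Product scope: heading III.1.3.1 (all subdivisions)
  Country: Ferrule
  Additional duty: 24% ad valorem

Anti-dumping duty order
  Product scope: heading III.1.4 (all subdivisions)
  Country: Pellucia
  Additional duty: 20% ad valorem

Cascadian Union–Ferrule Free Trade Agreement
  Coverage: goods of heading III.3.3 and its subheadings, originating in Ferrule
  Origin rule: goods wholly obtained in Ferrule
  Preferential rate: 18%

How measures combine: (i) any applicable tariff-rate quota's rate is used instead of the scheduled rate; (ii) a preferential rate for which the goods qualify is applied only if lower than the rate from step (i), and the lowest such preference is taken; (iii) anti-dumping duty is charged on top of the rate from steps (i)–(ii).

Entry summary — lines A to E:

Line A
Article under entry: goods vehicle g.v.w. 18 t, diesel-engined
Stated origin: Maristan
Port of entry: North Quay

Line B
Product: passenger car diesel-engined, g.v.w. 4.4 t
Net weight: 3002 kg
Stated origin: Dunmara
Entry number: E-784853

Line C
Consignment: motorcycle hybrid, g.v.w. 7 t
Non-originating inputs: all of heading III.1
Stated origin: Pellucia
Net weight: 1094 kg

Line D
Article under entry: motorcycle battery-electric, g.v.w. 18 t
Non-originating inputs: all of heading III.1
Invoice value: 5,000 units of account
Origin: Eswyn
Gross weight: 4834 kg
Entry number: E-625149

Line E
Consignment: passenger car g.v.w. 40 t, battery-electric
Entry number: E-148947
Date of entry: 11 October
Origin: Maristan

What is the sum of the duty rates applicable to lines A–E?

Line A: goods vehicle → III.2; diesel-engined → III.2.2; g.v.w. 18 t → III.2.2.2. Scheduled 11%. No special measure applies. → 11%.
Line B: passenger car → III.1; diesel-engined → III.1.3; g.v.w. 4.4 t → III.1.3.3. Scheduled 37%. No special measure applies. → 37%.
Line C: motorcycle → III.3; hybrid → III.3.3; g.v.w. 7 t → III.3.3.1. Scheduled 10%. Pellucia agreement on III.3: CTH met → 16% available; preference 16% not lower than 10% → no reduction. → 10%.
Line D: motorcycle → III.3; battery-electric → III.3.4; g.v.w. 18 t → III.3.4.3. Scheduled 16%. Eswyn agreement on III.1.3.1: III.3.4.3 not covered. → 16%.
Line E: passenger car → III.1; battery-electric → III.1.4; g.v.w. 40 t → III.1.4.1. Scheduled 11%. No special measure applies. → 11%.
Sum: 11% + 37% + 10% + 16% + 11% = 85%.

85%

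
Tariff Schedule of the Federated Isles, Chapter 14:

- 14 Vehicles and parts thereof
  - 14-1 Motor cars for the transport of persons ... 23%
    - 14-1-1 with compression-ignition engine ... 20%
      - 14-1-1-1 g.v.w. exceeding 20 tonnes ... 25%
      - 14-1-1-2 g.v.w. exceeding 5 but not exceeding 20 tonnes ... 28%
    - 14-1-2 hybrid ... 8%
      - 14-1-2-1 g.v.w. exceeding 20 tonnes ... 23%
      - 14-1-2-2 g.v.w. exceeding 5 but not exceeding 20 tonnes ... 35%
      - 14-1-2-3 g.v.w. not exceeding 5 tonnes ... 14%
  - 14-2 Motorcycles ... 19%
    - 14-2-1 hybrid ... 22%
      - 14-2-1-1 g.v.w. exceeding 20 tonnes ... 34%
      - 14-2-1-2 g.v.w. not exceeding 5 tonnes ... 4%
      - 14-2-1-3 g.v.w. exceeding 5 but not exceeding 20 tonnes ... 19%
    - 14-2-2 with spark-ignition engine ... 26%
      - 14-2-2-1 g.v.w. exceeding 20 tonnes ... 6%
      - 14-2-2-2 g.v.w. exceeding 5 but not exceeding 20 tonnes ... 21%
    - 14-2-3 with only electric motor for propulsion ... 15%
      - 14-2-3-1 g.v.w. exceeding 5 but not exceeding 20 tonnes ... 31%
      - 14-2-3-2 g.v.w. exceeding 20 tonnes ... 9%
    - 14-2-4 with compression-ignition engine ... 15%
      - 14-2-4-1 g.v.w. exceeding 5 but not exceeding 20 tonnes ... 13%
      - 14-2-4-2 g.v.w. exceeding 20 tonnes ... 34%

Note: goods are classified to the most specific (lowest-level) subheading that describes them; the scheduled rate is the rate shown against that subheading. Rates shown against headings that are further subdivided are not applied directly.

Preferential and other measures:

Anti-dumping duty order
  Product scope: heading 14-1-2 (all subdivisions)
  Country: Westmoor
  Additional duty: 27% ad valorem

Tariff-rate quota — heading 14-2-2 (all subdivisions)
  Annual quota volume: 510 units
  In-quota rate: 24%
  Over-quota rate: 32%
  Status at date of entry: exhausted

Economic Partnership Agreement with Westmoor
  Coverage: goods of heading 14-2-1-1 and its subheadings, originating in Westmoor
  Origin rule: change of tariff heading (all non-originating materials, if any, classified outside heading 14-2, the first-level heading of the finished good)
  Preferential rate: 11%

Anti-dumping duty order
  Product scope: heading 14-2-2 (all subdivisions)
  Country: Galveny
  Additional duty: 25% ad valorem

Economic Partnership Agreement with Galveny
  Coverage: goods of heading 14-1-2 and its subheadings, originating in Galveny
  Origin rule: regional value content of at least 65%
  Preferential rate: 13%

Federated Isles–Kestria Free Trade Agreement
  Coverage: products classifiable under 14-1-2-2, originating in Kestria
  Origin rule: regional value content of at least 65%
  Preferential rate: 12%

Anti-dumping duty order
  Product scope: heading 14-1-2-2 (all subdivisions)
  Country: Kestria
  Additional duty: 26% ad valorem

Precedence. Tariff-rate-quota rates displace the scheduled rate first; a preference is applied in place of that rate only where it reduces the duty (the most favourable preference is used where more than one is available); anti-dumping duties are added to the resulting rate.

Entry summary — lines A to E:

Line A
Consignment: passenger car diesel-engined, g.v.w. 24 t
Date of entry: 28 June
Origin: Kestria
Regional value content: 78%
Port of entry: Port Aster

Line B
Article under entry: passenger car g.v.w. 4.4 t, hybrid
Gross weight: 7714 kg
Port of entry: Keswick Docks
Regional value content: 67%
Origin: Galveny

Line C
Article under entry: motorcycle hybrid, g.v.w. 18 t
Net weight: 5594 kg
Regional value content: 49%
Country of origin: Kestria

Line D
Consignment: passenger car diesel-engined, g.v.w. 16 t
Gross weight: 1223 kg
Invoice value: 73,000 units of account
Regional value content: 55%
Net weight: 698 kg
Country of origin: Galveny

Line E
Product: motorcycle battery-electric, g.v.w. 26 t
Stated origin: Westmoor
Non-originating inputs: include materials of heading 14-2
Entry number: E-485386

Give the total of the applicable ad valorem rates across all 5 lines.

94%

Line A: passenger car → 14-1; diesel-engined → 14-1-1; g.v.w. 24 t → 14-1-1-1. Scheduled 25%. Kestria agreement on 14-1-2-2: 14-1-1-1 not covered. → 25%.
Line B: passenger car → 14-1; hybrid → 14-1-2; g.v.w. 4.4 t → 14-1-2-3. Scheduled 14%. Galveny agreement on 14-1-2: RVC ≥ 65% → 13% available; preferential 13%. → 13%.
Line C: motorcycle → 14-2; hybrid → 14-2-1; g.v.w. 18 t → 14-2-1-3. Scheduled 19%. Kestria agreement on 14-1-2-2: 14-2-1-3 not covered. → 19%.
Line D: passenger car → 14-1; diesel-engined → 14-1-1; g.v.w. 16 t → 14-1-1-2. Scheduled 28%. Galveny agreement on 14-1-2: 14-1-1-2 not covered. → 28%.
Line E: motorcycle → 14-2; battery-electric → 14-2-3; g.v.w. 26 t → 14-2-3-2. Scheduled 9%. Westmoor agreement on 14-2-1-1: 14-2-3-2 not covered. → 9%.
Sum: 25% + 13% + 19% + 28% + 9% = 94%.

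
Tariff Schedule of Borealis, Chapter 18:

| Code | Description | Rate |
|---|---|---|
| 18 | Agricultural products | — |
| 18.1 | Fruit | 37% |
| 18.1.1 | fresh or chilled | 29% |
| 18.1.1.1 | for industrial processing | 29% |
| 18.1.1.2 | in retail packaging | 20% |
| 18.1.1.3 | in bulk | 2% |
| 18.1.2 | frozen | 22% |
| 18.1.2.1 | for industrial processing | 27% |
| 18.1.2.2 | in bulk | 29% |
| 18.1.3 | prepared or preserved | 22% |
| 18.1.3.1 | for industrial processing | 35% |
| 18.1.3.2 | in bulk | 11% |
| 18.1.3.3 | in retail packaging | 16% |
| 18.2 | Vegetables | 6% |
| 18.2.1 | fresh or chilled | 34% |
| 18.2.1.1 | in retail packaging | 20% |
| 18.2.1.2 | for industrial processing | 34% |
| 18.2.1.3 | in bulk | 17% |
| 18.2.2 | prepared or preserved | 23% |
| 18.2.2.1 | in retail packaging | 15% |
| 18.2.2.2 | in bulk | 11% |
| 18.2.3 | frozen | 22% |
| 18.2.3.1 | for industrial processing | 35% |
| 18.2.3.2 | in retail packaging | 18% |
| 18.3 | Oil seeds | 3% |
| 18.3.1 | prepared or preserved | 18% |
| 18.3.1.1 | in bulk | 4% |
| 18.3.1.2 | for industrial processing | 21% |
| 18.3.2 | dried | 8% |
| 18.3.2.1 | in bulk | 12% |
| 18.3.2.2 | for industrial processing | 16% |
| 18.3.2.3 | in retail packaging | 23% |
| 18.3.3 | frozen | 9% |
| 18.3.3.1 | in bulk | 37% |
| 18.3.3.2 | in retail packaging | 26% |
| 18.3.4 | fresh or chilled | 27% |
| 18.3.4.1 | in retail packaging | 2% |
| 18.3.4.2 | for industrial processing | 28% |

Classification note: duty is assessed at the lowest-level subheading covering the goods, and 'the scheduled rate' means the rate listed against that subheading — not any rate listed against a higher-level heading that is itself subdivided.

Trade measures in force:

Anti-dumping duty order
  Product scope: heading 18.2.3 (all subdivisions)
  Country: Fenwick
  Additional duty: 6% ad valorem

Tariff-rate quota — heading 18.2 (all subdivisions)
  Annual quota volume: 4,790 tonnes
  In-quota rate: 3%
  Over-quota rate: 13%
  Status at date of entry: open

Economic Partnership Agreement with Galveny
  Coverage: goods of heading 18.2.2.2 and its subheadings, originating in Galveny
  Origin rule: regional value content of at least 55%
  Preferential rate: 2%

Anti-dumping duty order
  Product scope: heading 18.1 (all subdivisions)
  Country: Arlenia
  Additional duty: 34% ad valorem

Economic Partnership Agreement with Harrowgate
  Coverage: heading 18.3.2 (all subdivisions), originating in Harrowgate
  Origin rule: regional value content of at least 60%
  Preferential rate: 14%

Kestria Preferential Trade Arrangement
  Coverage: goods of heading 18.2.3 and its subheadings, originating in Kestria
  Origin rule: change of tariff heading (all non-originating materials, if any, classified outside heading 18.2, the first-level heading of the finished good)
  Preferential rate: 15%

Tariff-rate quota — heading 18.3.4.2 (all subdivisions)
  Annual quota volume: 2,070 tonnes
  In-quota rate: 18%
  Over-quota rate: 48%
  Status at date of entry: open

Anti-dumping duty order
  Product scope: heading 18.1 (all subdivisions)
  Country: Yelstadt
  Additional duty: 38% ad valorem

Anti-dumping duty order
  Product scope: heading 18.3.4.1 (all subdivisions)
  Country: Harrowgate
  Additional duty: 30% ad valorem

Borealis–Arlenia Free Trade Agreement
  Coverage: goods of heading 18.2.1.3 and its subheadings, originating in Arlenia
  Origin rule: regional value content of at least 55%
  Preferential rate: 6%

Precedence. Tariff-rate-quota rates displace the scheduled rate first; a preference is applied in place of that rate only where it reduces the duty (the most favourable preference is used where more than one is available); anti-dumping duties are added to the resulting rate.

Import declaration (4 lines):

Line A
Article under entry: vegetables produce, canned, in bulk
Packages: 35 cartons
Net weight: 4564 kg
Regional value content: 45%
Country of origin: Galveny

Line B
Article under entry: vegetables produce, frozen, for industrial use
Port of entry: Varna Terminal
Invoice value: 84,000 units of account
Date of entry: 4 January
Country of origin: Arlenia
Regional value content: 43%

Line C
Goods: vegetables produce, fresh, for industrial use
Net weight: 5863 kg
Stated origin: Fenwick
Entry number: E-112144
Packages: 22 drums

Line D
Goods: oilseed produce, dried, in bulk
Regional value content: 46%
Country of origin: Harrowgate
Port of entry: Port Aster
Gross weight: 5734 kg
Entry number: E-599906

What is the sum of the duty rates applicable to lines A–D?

Line A: vegetables → 18.2; canned → 18.2.2; in bulk → 18.2.2.2. Scheduled 11%. quota on 18.2 open → in-quota 3%; Galveny agreement on 18.2.2.2: RVC < 55%. → 3%.
Line B: vegetables → 18.2; frozen → 18.2.3; for industrial use → 18.2.3.1. Scheduled 35%. quota on 18.2 open → in-quota 3%; Arlenia agreement on 18.2.1.3: 18.2.3.1 not covered. → 3%.
Line C: vegetables → 18.2; fresh → 18.2.1; for industrial use → 18.2.1.2. Scheduled 34%. quota on 18.2 open → in-quota 3%. → 3%.
Line D: oilseed → 18.3; dried → 18.3.2; in bulk → 18.3.2.1. Scheduled 12%. Harrowgate agreement on 18.3.2: RVC < 60%. → 12%.
Sum: 3% + 3% + 3% + 12% = 21%.

21%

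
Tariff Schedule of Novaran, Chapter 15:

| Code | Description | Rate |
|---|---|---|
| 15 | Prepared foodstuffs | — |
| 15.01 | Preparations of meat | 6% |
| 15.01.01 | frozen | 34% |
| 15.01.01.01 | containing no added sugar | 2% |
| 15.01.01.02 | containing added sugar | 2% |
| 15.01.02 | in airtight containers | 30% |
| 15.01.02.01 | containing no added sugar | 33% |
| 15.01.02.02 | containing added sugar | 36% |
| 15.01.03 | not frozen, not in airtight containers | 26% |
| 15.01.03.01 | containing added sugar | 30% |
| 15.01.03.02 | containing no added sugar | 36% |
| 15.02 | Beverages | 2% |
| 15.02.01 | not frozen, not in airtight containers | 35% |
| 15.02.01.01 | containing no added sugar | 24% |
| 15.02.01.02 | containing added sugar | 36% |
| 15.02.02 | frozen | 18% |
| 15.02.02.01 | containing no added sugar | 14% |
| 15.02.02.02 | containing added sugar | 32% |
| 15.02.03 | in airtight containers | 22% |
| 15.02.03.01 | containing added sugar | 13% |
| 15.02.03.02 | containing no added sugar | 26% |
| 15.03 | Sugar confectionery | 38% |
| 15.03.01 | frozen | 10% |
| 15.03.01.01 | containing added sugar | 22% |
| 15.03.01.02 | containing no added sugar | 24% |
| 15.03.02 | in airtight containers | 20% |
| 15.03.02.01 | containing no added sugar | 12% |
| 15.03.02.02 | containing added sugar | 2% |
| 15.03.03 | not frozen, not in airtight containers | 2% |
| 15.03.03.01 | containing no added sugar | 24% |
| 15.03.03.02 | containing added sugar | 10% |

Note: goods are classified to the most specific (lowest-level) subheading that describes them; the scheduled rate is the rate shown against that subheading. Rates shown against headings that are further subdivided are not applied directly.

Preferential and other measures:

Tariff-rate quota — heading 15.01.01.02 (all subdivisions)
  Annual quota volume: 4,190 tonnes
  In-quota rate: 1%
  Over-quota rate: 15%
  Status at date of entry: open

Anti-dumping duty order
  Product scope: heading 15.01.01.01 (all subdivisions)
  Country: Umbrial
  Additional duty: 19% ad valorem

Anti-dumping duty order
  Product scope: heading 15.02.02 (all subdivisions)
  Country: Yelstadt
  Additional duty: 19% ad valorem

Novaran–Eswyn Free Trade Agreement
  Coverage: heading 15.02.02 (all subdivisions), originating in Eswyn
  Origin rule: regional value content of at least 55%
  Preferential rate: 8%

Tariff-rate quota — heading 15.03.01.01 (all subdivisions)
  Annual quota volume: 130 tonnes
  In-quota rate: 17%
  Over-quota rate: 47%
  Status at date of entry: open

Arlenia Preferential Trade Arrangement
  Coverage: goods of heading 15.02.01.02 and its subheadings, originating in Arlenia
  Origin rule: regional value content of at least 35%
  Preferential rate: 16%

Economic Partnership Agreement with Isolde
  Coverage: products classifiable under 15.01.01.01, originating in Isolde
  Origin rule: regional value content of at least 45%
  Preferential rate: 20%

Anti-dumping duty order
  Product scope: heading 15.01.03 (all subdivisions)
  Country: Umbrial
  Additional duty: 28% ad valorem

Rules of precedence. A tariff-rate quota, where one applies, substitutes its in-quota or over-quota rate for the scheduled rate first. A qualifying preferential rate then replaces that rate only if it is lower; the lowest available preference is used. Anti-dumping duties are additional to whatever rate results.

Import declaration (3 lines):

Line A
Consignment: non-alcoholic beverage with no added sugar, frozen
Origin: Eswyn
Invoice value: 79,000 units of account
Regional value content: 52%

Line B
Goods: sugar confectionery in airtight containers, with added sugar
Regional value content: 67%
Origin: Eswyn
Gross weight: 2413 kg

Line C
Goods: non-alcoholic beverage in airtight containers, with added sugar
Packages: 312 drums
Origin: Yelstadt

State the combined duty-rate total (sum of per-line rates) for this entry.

29%

Line A: non-alcoholic beverage → 15.02; frozen → 15.02.02; with no added sugar → 15.02.02.01. Scheduled 14%. Eswyn agreement on 15.02.02: RVC < 55%. → 14%.
Line B: sugar confectionery → 15.03; in airtight containers → 15.03.02; with added sugar → 15.03.02.02. Scheduled 2%. Eswyn agreement on 15.02.02: 15.03.02.02 not covered. → 2%.
Line C: non-alcoholic beverage → 15.02; in airtight containers → 15.02.03; with added sugar → 15.02.03.01. Scheduled 13%. No special measure applies. → 13%.
Sum: 14% + 2% + 13% = 29%.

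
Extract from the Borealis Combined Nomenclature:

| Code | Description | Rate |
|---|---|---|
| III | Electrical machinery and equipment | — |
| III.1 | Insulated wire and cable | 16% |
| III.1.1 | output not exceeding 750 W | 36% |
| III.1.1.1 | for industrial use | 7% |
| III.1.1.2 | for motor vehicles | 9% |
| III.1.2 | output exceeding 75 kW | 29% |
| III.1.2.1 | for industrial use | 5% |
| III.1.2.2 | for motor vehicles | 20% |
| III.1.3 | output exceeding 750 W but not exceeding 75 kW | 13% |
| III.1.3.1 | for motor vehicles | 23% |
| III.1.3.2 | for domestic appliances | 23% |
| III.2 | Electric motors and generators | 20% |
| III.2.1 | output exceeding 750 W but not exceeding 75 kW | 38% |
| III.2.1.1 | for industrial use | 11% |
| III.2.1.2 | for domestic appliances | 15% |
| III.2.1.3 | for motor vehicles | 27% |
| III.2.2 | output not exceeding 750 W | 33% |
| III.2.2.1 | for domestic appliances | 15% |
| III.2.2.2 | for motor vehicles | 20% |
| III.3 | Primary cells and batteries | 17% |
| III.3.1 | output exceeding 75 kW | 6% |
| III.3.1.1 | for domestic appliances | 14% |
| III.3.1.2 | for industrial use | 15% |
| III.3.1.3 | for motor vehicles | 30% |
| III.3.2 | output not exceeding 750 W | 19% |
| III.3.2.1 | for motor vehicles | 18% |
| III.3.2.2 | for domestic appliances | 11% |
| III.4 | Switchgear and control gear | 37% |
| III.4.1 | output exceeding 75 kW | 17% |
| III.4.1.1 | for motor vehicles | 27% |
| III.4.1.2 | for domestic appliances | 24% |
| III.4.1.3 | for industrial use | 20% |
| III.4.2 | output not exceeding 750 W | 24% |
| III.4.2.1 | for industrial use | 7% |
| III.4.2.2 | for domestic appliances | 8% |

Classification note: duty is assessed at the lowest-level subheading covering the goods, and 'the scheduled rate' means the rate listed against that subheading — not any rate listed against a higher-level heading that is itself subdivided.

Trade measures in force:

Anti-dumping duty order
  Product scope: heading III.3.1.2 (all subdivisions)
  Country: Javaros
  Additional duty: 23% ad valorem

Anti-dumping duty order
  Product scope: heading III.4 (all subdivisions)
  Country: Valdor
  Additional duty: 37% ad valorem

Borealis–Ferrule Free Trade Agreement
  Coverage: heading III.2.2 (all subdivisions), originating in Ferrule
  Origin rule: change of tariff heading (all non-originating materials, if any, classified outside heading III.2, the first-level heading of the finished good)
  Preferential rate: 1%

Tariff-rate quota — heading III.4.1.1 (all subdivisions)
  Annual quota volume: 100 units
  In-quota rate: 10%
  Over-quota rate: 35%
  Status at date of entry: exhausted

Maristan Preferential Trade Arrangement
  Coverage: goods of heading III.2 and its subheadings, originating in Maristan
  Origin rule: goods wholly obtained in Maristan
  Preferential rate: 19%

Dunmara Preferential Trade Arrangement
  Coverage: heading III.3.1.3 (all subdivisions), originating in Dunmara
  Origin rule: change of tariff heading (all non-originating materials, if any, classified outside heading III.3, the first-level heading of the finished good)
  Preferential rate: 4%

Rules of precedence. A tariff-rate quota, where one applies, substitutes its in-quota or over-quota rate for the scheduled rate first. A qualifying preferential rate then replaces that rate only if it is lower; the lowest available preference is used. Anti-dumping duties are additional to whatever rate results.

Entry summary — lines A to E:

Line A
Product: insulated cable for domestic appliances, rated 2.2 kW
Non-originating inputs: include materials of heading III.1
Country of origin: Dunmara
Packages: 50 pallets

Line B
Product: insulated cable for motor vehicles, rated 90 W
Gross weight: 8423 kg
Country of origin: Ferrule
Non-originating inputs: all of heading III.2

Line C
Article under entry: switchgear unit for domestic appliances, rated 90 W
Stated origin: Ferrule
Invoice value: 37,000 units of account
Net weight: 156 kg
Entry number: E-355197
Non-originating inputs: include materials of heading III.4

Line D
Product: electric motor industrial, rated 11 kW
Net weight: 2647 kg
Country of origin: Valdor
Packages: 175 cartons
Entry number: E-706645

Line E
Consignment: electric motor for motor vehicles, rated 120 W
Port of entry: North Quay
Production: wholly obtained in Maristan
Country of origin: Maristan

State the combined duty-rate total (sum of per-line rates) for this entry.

Line A: insulated cable → III.1; rated 2.2 kW → III.1.3; for domestic appliances → III.1.3.2. Scheduled 23%. Dunmara agreement on III.3.1.3: III.1.3.2 not covered. → 23%.
Line B: insulated cable → III.1; rated 90 W → III.1.1; for motor vehicles → III.1.1.2. Scheduled 9%. Ferrule agreement on III.2.2: III.1.1.2 not covered. → 9%.
Line C: switchgear unit → III.4; rated 90 W → III.4.2; for domestic appliances → III.4.2.2. Scheduled 8%. Ferrule agreement on III.2.2: III.4.2.2 not covered. → 8%.
Line D: electric motor → III.2; rated 11 kW → III.2.1; industrial → III.2.1.1. Scheduled 11%. No special measure applies. → 11%.
Line E: electric motor → III.2; rated 120 W → III.2.2; for motor vehicles → III.2.2.2. Scheduled 20%. Maristan agreement on III.2: wholly obtained → 19% available; preferential 19%. → 19%.
Sum: 23% + 9% + 8% + 11% + 19% = 70%.

70%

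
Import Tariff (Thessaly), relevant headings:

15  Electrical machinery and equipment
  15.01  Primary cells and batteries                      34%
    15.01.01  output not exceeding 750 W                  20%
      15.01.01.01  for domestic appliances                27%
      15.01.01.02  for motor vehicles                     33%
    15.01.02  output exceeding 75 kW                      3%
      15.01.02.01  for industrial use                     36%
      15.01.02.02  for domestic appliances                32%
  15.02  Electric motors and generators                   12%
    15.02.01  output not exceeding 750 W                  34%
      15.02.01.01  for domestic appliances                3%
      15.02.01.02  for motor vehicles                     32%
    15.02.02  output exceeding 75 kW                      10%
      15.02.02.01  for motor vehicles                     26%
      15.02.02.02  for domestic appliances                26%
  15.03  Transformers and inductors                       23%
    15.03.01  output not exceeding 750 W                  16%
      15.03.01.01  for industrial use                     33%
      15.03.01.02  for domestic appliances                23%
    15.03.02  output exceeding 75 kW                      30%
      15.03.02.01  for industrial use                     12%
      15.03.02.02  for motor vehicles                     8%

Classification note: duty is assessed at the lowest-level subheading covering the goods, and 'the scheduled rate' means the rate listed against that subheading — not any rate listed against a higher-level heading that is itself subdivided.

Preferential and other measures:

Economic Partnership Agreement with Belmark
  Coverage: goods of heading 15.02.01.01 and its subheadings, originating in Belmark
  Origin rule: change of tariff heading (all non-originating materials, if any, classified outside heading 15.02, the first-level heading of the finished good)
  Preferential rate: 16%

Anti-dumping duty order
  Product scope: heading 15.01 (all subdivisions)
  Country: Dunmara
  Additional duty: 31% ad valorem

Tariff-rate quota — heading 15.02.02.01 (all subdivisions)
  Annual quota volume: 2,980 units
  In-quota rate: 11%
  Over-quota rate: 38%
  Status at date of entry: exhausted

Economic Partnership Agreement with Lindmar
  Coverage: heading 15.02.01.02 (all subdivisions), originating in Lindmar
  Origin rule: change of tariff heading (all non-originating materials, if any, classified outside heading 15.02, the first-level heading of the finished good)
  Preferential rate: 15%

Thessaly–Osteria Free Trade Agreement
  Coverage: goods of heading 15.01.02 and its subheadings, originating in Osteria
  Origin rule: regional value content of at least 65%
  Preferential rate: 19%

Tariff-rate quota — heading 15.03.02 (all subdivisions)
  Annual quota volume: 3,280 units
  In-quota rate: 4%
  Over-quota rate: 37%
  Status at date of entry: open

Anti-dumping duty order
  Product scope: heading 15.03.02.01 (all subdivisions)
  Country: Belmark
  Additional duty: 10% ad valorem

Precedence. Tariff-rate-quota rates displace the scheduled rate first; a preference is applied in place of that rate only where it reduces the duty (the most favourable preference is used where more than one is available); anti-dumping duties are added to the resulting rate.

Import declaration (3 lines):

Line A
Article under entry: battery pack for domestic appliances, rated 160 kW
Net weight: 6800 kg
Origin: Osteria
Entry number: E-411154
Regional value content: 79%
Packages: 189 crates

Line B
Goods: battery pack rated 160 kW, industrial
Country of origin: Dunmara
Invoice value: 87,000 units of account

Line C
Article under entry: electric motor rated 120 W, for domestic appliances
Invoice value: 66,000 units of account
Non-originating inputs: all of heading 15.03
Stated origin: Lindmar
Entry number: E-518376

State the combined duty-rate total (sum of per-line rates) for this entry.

89%

Line A: battery pack → 15.01; rated 160 kW → 15.01.02; for domestic appliances → 15.01.02.02. Scheduled 32%. Osteria agreement on 15.01.02: RVC ≥ 65% → 19% available; preferential 19%. → 19%.
Line B: battery pack → 15.01; rated 160 kW → 15.01.02; industrial → 15.01.02.01. Scheduled 36%. anti-dumping (Dunmara, 15.01): +31%; total 36% + 31% = 67%. → 67%.
Line C: electric motor → 15.02; rated 120 W → 15.02.01; for domestic appliances → 15.02.01.01. Scheduled 3%. Lindmar agreement on 15.02.01.02: 15.02.01.01 not covered. → 3%.
Sum: 19% + 67% + 3% = 89%.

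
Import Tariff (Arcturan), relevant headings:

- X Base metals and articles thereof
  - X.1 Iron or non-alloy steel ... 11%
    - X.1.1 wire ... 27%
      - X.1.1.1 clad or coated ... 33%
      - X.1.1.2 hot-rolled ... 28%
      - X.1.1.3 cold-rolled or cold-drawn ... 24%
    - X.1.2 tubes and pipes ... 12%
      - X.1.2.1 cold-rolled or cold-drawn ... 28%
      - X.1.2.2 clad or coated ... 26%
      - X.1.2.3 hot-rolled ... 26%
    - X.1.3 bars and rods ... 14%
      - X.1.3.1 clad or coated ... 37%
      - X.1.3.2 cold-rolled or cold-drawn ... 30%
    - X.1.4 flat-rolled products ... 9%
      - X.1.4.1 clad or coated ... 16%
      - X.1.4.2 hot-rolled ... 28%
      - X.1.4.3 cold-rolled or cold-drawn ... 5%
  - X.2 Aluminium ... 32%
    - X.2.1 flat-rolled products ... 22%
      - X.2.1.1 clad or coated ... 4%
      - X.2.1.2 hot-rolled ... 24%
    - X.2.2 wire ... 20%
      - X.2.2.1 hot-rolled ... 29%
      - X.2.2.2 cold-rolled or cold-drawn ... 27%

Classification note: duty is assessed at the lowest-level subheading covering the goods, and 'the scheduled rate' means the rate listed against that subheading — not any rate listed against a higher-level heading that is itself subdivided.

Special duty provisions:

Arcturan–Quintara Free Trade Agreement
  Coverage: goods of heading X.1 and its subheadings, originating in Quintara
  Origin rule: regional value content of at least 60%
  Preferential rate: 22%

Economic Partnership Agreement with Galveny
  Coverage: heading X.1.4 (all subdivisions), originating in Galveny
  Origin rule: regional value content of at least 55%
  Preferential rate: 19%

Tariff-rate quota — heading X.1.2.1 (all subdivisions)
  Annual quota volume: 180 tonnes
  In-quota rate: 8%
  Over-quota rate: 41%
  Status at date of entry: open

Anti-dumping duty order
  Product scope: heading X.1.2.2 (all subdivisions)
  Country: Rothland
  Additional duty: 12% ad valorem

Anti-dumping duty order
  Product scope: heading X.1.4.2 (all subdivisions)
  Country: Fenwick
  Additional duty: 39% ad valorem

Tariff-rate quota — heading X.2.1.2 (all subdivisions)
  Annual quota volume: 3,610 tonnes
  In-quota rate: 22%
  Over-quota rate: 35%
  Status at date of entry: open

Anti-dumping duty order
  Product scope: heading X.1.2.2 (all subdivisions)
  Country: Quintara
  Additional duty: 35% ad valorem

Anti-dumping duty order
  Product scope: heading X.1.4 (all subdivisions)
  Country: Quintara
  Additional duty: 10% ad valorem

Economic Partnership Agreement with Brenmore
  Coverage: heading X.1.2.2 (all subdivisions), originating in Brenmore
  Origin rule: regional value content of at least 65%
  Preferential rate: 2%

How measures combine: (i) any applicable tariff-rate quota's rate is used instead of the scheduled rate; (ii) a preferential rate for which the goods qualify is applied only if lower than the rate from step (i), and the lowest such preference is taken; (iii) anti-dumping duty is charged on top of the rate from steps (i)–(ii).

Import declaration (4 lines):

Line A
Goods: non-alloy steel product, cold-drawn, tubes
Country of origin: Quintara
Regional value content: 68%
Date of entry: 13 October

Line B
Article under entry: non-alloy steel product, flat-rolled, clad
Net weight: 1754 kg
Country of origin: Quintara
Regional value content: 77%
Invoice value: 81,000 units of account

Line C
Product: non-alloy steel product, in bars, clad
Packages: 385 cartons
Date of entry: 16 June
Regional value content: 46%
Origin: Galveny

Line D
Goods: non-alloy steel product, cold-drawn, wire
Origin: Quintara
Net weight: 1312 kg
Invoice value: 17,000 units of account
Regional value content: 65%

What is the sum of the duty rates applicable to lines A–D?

93%

Line A: non-alloy steel → X.1; tubes → X.1.2; cold-drawn → X.1.2.1. Scheduled 28%. quota on X.1.2.1 open → in-quota 8%; Quintara agreement on X.1: RVC ≥ 60% → 22% available; preference 22% not lower than 8% → no reduction. → 8%.
Line B: non-alloy steel → X.1; flat-rolled → X.1.4; clad → X.1.4.1. Scheduled 16%. Quintara agreement on X.1: RVC ≥ 60% → 22% available; preference 22% not lower than 16% → no reduction; anti-dumping (Quintara, X.1.4): +10%; total 16% + 10% = 26%. → 26%.
Line C: non-alloy steel → X.1; in bars → X.1.3; clad → X.1.3.1. Scheduled 37%. Galveny agreement on X.1.4: X.1.3.1 not covered. → 37%.
Line D: non-alloy steel → X.1; wire → X.1.1; cold-drawn → X.1.1.3. Scheduled 24%. Quintara agreement on X.1: RVC ≥ 60% → 22% available; preferential 22%. → 22%.
Sum: 8% + 26% + 37% + 22% = 93%.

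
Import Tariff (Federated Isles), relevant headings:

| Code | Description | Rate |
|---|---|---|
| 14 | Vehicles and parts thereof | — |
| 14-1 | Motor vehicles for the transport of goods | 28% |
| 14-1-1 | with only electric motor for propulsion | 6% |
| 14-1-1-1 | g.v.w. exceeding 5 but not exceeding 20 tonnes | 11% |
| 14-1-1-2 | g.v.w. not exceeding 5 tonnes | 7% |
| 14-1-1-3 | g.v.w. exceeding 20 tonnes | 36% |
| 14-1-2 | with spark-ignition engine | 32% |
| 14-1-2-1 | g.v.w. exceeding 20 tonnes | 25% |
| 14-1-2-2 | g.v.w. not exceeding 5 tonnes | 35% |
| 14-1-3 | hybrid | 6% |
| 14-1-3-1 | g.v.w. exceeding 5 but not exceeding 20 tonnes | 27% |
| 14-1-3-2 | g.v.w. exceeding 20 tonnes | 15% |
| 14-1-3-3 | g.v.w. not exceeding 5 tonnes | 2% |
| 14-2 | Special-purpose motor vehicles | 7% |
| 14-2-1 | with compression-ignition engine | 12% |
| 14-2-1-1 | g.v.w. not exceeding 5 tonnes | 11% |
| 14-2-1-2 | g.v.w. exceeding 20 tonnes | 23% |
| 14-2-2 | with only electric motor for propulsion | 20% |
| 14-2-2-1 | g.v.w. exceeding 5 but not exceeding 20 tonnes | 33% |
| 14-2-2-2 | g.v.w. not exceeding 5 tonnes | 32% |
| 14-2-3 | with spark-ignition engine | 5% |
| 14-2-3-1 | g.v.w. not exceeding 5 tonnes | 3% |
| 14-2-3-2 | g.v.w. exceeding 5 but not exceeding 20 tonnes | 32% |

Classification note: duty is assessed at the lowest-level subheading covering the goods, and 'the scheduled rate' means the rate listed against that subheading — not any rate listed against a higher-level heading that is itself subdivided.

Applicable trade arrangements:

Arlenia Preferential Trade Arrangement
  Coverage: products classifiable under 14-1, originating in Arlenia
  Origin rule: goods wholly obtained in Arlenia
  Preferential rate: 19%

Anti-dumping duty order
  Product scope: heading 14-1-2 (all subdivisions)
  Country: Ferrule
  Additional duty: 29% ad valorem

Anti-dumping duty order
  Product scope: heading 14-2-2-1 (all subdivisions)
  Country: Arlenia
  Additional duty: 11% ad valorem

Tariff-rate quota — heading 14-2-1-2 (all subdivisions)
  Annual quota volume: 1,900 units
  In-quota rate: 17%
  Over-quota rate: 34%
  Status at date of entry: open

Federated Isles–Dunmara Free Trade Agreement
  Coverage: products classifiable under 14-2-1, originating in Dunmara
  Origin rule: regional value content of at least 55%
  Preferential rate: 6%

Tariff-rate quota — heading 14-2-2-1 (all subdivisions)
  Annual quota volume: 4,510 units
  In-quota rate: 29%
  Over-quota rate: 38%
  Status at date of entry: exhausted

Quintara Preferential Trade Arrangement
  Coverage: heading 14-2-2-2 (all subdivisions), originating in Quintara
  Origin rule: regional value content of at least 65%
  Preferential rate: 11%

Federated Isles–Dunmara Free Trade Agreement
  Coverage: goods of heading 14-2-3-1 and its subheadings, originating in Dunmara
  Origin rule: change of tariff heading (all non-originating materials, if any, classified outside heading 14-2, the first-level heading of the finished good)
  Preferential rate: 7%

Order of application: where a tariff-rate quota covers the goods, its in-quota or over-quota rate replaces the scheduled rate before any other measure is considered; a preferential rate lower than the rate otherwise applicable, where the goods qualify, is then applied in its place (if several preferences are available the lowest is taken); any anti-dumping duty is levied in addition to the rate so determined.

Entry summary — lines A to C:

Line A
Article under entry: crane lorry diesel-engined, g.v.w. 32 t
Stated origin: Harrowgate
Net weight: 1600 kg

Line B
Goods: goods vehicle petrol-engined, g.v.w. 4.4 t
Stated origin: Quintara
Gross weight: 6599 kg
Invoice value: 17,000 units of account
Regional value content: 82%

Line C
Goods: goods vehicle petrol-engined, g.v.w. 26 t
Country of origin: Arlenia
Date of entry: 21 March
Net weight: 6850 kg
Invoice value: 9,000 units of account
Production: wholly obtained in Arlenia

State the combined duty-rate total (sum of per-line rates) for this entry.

71%

Line A: crane lorry → 14-2; diesel-engined → 14-2-1; g.v.w. 32 t → 14-2-1-2. Scheduled 23%. quota on 14-2-1-2 open → in-quota 17%. → 17%.
Line B: goods vehicle → 14-1; petrol-engined → 14-1-2; g.v.w. 4.4 t → 14-1-2-2. Scheduled 35%. Quintara agreement on 14-2-2-2: 14-1-2-2 not covered. → 35%.
Line C: goods vehicle → 14-1; petrol-engined → 14-1-2; g.v.w. 26 t → 14-1-2-1. Scheduled 25%. Arlenia agreement on 14-1: wholly obtained → 19% available; preferential 19%. → 19%.
Sum: 17% + 35% + 19% = 71%.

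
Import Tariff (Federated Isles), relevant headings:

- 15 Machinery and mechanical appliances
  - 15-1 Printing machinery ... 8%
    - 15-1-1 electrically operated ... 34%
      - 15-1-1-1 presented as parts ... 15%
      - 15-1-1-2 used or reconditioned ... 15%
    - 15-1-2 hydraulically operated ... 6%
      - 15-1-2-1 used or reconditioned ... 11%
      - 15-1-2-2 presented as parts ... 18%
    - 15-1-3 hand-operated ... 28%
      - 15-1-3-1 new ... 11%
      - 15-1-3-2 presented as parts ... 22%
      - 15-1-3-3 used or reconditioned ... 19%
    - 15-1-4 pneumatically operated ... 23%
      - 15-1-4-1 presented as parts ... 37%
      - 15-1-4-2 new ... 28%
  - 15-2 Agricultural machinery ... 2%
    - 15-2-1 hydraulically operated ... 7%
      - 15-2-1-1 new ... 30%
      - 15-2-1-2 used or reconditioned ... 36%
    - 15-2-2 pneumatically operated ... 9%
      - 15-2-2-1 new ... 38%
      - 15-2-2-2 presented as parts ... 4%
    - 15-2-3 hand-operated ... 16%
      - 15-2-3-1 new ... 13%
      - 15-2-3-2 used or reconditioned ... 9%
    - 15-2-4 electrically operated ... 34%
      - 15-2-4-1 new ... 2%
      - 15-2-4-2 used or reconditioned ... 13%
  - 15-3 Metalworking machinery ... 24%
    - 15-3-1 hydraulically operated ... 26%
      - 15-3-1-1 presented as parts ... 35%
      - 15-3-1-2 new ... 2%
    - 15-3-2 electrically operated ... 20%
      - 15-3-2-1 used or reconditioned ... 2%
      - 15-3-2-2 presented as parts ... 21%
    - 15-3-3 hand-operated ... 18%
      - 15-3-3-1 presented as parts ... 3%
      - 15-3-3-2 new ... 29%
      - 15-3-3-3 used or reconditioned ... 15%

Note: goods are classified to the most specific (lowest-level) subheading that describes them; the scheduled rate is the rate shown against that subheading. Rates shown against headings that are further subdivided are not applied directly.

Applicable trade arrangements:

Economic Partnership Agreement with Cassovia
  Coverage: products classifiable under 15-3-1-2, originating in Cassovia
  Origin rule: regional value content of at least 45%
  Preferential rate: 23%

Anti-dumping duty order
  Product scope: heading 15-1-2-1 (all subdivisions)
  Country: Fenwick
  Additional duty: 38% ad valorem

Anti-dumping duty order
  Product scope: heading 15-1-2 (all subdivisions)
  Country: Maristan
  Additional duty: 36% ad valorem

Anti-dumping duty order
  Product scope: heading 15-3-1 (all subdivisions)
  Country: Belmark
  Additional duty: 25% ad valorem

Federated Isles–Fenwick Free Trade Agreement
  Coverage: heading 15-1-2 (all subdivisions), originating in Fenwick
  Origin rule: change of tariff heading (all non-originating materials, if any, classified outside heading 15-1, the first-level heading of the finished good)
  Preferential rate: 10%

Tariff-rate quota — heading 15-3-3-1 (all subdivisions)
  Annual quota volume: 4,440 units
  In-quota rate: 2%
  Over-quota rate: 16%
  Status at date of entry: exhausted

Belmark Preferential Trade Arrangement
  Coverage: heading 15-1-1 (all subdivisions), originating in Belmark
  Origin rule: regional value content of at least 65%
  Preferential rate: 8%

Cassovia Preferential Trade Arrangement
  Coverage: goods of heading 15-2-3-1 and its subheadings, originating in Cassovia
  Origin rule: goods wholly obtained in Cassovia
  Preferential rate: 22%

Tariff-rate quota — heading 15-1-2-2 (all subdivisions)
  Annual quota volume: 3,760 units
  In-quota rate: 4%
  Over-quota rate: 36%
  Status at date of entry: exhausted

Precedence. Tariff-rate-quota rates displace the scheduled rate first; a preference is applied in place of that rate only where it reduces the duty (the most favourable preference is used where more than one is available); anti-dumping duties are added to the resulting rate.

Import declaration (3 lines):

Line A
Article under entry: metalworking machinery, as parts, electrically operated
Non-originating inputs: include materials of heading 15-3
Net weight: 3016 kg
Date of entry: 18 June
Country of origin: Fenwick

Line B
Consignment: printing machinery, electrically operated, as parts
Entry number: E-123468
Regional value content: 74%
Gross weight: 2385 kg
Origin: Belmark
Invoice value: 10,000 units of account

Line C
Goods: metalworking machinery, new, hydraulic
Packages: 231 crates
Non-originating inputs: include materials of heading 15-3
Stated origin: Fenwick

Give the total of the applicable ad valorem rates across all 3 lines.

31%

Line A: metalworking → 15-3; electrically operated → 15-3-2; as parts → 15-3-2-2. Scheduled 21%. Fenwick agreement on 15-1-2: 15-3-2-2 not covered. → 21%.
Line B: printing → 15-1; electrically operated → 15-1-1; as parts → 15-1-1-1. Scheduled 15%. Belmark agreement on 15-1-1: RVC ≥ 65% → 8% available; preferential 8%. → 8%.
Line C: metalworking → 15-3; hydraulic → 15-3-1; new → 15-3-1-2. Scheduled 2%. Fenwick agreement on 15-1-2: 15-3-1-2 not covered. → 2%.
Sum: 21% + 8% + 2% = 31%.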